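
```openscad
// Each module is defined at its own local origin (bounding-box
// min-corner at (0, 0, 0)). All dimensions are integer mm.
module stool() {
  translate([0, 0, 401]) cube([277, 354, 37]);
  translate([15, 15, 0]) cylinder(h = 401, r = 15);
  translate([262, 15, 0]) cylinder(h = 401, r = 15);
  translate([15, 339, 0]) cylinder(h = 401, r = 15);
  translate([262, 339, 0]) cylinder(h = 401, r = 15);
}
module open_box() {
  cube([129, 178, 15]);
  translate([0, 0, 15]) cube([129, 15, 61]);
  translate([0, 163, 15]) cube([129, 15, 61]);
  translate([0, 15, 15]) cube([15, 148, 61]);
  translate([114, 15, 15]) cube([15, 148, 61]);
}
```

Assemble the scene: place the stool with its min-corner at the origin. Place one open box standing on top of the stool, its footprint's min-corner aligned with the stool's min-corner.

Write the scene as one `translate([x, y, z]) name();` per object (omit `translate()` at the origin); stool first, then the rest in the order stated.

stool();
translate([0, 0, 438]) open_box();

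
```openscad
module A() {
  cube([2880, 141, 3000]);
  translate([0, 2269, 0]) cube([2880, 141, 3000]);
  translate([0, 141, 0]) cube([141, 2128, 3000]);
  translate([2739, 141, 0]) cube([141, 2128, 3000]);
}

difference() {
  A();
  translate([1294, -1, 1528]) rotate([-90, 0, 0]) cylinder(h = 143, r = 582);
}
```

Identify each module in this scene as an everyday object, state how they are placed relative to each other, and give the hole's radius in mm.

The subtracted cylinder has r = 582 mm.

A is a house frame. The house frame has a circular hole through its front wall. The hole's radius is 582 mm.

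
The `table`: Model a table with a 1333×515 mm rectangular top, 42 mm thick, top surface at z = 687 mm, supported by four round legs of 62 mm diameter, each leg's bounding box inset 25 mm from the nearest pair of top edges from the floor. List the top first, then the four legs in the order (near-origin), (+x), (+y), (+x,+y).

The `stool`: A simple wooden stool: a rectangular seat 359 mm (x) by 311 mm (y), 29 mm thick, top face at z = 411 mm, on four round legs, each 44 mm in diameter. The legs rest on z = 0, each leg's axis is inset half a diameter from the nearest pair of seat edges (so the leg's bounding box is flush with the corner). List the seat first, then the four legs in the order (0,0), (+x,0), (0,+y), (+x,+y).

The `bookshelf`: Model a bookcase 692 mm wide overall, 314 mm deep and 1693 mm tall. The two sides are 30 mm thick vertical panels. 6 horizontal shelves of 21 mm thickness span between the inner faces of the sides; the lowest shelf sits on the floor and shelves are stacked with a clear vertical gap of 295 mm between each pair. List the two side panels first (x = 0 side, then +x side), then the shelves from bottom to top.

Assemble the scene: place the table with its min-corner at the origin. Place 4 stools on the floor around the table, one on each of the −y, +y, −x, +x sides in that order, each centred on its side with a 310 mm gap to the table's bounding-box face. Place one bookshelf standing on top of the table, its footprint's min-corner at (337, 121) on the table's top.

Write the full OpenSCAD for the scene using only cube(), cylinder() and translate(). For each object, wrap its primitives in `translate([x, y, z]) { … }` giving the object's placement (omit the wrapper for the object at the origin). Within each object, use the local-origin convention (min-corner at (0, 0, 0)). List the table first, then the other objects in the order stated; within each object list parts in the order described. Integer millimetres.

translate([0, 0, 645]) cube([1333, 515, 42]);
translate([56, 56, 0]) cylinder(h = 645, r = 31);
translate([1277, 56, 0]) cylinder(h = 645, r = 31);
translate([56, 459, 0]) cylinder(h = 645, r = 31);
translate([1277, 459, 0]) cylinder(h = 645, r = 31);
translate([487, -621, 0]) {
  translate([0, 0, 382]) cube([359, 311, 29]);
  translate([22, 22, 0]) cylinder(h = 382, r = 22);
  translate([337, 22, 0]) cylinder(h = 382, r = 22);
  translate([22, 289, 0]) cylinder(h = 382, r = 22);
  translate([337, 289, 0]) cylinder(h = 382, r = 22);
}
translate([487, 825, 0]) {
  translate([0, 0, 382]) cube([359, 311, 29]);
  translate([22, 22, 0]) cylinder(h = 382, r = 22);
  translate([337, 22, 0]) cylinder(h = 382, r = 22);
  translate([22, 289, 0]) cylinder(h = 382, r = 22);
  translate([337, 289, 0]) cylinder(h = 382, r = 22);
}
translate([-669, 102, 0]) {
  translate([0, 0, 382]) cube([359, 311, 29]);
  translate([22, 22, 0]) cylinder(h = 382, r = 22);
  translate([337, 22, 0]) cylinder(h = 382, r = 22);
  translate([22, 289, 0]) cylinder(h = 382, r = 22);
  translate([337, 289, 0]) cylinder(h = 382, r = 22);
}
translate([1643, 102, 0]) {
  translate([0, 0, 382]) cube([359, 311, 29]);
  translate([22, 22, 0]) cylinder(h = 382, r = 22);
  translate([337, 22, 0]) cylinder(h = 382, r = 22);
  translate([22, 289, 0]) cylinder(h = 382, r = 22);
  translate([337, 289, 0]) cylinder(h = 382, r = 22);
}
translate([337, 121, 687]) {
  cube([30, 314, 1693]);
  translate([662, 0, 0]) cube([30, 314, 1693]);
  translate([30, 0, 0]) cube([632, 314, 21]);
  translate([30, 0, 316]) cube([632, 314, 21]);
  translate([30, 0, 632]) cube([632, 314, 21]);
  translate([30, 0, 948]) cube([632, 314, 21]);
  translate([30, 0, 1264]) cube([632, 314, 21]);
  translate([30, 0, 1580]) cube([632, 314, 21]);
}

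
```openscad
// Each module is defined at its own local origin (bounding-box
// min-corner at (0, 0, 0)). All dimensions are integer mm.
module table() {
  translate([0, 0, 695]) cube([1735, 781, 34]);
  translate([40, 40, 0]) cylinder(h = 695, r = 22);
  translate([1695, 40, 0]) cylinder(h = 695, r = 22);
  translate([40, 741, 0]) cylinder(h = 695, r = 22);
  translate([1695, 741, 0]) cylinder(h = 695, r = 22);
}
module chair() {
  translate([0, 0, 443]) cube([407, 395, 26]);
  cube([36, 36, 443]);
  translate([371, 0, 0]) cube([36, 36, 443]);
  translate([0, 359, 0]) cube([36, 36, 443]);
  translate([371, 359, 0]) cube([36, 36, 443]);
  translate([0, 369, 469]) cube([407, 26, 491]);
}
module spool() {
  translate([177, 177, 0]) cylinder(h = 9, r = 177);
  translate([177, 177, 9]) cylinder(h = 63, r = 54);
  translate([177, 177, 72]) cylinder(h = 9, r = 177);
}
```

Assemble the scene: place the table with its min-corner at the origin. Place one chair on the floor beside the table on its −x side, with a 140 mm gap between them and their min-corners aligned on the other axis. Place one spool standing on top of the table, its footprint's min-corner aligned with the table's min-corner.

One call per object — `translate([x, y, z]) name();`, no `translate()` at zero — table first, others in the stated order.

table();
translate([-547, 0, 0]) chair();
translate([0, 0, 729]) spool();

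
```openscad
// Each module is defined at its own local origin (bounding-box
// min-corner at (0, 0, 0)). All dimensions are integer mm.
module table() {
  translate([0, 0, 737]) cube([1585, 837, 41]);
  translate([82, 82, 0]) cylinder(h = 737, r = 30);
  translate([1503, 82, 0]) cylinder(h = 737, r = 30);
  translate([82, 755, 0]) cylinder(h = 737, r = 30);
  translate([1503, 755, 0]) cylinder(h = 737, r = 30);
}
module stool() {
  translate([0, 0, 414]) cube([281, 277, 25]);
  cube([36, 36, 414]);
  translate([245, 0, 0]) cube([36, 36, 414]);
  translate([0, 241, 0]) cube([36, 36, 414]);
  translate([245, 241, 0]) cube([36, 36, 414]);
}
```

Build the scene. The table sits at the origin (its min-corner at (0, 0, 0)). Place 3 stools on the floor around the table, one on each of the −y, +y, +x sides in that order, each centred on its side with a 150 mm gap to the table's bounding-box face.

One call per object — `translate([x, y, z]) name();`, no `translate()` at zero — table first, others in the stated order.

table();
translate([652, -427, 0]) stool();
translate([652, 987, 0]) stool();
translate([1735, 280, 0]) stool();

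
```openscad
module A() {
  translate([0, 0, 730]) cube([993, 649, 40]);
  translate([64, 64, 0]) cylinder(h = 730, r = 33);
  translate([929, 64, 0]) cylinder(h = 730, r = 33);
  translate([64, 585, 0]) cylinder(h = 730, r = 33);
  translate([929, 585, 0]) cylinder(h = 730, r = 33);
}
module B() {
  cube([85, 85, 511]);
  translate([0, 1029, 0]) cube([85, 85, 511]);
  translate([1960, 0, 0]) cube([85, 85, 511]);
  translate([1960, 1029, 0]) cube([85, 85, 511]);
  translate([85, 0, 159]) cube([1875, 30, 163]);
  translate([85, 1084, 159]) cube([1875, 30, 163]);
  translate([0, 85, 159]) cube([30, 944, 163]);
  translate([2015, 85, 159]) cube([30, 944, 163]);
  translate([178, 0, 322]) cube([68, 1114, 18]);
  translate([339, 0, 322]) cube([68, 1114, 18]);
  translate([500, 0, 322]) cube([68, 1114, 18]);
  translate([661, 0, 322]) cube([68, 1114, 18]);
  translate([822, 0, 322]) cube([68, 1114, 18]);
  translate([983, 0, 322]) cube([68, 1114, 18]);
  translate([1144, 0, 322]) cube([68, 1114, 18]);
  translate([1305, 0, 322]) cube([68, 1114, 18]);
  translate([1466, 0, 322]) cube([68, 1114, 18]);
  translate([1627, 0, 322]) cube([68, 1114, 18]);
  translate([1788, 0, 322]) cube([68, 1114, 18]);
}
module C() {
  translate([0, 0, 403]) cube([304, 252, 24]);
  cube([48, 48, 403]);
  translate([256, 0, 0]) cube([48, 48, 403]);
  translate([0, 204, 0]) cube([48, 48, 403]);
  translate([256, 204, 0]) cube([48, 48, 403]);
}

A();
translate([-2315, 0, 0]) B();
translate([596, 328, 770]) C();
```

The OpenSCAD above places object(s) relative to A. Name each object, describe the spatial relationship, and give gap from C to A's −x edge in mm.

A is a table. B is a bed frame. C is a stool. The bed frame is on the floor beside the table on its −x side. The stool is on top of the table. The gap from the stool to the table's −x edge is 596 mm.

The stool's min-x is at 596; the table's min-x is 0; gap = 596 mm.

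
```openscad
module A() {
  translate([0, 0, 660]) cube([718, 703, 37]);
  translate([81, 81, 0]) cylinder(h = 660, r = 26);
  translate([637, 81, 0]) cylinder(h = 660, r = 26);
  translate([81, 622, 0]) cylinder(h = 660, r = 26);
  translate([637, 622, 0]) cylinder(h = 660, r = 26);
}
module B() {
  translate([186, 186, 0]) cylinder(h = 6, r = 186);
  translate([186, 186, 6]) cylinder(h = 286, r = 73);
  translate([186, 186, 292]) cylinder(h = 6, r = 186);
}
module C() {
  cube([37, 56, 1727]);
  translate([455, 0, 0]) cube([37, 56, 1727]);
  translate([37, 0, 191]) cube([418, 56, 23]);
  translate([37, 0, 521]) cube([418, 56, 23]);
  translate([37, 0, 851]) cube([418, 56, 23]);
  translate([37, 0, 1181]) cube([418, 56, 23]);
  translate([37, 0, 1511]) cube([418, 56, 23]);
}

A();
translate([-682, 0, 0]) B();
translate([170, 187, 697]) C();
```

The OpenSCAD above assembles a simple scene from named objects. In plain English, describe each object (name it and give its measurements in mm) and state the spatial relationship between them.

A is a rectangular dining table. The top is 718×703×37 mm with its upper surface at z = 697 mm. It stands on four round legs of 52 mm diameter, each leg's bounding box inset 55 mm from the nearest pair of top edges, running from the floor to the underside of the top.

B is a spool: two coaxial disc flanges of radius 186 mm and thickness 6 mm, joined by a core cylinder of radius 73 mm and height 286 mm. The lower flange rests on z = 0 and the three cylinders share a vertical axis.

C is a straight ladder. Two 37×56 mm vertical rails, 1727 mm tall, stand 492 mm apart (outside-to-outside) with their front faces coplanar on the −y side. 5 rungs, each 56 mm deep and 23 mm tall, span between the inner faces of the rails, front faces flush with the rails. The lowest rung's underside is at z = 191 mm and rungs are spaced 330 mm apart (underside to underside).

The spool is on the floor beside the table on its −x side. The ladder is on top of the table.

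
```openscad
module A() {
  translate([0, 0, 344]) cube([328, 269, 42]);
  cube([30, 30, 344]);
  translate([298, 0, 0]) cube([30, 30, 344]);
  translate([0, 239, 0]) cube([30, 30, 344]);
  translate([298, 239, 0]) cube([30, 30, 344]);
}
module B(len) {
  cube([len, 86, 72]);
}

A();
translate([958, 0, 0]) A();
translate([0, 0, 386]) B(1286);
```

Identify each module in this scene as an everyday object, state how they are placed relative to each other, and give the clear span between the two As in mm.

Second stool starts at x = 958; first ends at x = 328; clear span = 958 − 328 = 630 mm.

A is a stool. B is a beam. A beam spans the tops of two stools. The clear span between the two stools is 630 mm.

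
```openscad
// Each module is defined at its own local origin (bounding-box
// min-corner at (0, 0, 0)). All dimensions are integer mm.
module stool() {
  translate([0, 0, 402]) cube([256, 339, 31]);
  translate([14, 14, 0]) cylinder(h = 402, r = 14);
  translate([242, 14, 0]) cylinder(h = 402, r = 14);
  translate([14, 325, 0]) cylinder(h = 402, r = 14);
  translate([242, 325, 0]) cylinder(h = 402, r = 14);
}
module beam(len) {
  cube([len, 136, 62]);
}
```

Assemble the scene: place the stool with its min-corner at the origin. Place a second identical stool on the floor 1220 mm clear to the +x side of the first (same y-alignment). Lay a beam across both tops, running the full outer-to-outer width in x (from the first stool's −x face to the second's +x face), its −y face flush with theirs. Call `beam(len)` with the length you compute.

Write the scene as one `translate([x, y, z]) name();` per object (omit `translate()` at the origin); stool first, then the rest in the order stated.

stool();
translate([1476, 0, 0]) stool();
translate([0, 0, 433]) beam(1732);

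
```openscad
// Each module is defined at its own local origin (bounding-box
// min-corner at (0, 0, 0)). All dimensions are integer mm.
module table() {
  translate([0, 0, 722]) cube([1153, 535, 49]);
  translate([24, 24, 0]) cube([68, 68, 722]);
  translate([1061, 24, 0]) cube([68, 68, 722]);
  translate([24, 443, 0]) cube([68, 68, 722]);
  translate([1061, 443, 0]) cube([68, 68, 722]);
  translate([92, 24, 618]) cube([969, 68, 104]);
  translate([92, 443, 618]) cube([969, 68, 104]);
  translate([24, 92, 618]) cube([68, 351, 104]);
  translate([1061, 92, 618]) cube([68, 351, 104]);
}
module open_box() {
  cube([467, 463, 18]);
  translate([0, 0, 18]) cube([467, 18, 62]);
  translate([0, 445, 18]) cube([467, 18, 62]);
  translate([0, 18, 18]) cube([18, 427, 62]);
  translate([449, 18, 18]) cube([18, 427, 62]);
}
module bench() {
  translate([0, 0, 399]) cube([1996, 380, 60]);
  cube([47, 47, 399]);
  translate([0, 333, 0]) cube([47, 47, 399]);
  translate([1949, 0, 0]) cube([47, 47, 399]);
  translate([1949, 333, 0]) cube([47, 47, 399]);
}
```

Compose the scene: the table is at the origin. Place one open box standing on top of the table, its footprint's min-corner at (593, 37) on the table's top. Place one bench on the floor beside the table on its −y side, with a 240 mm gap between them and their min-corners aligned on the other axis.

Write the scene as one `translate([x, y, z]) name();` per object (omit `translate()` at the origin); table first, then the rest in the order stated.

table();
translate([593, 37, 771]) open_box();
translate([0, -620, 0]) bench();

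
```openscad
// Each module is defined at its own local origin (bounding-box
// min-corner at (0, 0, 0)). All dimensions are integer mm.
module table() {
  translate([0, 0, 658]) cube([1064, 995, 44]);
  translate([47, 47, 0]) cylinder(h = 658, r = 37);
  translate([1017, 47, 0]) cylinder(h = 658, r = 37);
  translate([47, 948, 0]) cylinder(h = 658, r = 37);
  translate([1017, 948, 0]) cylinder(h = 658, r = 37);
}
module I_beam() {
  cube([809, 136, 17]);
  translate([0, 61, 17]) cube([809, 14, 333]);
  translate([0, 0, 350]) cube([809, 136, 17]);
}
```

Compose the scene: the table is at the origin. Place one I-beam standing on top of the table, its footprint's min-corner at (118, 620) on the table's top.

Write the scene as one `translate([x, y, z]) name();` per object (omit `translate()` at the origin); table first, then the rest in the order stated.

table();
translate([118, 620, 702]) I_beam();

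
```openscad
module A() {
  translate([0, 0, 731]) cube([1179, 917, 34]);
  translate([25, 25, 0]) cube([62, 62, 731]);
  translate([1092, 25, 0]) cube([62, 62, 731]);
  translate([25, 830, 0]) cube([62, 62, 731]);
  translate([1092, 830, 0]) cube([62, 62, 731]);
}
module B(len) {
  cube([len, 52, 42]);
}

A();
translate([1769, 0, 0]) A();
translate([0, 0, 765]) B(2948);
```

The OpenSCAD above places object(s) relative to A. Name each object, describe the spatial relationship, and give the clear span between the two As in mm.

Second table starts at x = 1769; first ends at x = 1179; clear span = 1769 − 1179 = 590 mm.

A is a table. B is a beam. A beam spans the tops of two tables. The clear span between the two tables is 590 mm.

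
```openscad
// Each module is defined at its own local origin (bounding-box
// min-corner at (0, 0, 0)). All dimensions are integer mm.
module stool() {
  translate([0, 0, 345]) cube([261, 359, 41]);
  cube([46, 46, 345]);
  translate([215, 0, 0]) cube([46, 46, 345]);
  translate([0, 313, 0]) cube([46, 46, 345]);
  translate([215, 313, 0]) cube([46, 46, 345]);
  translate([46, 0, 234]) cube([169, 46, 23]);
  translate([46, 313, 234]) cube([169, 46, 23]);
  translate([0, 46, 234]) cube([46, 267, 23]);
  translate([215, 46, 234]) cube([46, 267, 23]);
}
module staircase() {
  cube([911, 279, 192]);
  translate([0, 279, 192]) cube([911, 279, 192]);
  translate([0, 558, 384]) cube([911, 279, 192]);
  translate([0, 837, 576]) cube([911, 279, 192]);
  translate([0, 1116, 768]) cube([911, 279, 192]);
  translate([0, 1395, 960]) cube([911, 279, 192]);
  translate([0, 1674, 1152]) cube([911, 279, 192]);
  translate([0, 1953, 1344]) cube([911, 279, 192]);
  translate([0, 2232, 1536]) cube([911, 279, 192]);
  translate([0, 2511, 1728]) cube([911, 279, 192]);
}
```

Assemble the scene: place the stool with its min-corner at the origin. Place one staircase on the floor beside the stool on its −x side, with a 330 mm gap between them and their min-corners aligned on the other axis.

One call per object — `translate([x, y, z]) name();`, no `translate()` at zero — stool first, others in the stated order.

stool();
translate([-1241, 0, 0]) staircase();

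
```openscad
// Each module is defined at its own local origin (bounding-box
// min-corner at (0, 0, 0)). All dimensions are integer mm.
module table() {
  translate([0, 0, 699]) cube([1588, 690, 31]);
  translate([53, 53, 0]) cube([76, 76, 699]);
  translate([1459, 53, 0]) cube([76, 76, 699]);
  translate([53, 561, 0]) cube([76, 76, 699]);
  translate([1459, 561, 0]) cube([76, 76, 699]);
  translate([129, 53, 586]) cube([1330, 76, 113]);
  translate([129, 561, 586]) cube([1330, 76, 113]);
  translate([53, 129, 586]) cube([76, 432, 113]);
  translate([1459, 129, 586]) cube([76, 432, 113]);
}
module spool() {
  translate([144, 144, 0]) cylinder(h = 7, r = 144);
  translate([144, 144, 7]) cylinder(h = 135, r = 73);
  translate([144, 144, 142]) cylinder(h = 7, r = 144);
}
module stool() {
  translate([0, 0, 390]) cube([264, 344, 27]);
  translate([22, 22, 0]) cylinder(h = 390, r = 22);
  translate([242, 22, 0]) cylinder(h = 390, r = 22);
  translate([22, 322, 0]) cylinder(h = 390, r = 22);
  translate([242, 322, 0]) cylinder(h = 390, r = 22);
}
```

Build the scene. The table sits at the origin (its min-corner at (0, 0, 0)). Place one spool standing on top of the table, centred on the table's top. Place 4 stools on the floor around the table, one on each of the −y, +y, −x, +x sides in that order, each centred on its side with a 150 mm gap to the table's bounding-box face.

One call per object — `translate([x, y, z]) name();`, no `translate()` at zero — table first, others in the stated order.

table();
translate([650, 201, 730]) spool();
translate([662, -494, 0]) stool();
translate([662, 840, 0]) stool();
translate([-414, 173, 0]) stool();
translate([1738, 173, 0]) stool();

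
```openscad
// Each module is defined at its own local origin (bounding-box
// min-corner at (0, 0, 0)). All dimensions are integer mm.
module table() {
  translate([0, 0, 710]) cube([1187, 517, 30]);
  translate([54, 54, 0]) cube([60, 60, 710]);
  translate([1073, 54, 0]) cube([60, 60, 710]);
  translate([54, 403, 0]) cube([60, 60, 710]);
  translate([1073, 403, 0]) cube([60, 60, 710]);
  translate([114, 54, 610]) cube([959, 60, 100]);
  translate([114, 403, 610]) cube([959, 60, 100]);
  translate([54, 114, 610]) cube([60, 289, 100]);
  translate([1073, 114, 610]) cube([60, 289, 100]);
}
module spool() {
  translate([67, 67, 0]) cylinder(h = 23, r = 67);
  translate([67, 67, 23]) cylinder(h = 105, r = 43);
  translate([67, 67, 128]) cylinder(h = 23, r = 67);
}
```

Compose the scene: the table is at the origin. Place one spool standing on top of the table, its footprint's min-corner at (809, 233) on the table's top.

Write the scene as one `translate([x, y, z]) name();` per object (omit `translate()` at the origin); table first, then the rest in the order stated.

table();
translate([809, 233, 740]) spool();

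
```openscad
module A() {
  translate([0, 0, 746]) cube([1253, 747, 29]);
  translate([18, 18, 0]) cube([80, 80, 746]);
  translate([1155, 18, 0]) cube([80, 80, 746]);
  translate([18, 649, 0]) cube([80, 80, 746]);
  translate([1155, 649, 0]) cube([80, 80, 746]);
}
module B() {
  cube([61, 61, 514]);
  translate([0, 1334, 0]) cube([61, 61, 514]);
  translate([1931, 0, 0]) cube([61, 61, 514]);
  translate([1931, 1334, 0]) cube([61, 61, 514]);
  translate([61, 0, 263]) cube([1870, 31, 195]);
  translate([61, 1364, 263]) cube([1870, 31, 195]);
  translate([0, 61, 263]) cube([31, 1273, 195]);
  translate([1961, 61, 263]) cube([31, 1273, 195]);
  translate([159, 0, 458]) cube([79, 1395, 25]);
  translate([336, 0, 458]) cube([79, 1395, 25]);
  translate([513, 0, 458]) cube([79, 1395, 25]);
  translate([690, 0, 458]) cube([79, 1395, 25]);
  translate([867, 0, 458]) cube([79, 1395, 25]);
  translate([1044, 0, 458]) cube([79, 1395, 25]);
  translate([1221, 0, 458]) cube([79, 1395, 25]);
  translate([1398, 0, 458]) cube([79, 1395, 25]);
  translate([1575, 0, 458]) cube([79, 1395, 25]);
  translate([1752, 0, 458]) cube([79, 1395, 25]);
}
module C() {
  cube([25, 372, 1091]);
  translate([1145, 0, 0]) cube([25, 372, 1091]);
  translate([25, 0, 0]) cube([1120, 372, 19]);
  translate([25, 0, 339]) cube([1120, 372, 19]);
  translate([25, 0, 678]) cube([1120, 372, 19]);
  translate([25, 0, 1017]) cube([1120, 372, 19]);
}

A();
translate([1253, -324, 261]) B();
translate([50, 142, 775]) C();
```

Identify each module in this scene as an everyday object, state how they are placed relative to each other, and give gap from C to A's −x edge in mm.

The bookshelf's min-x is at 50; the table's min-x is 0; gap = 50 mm.

A is a table. B is a bed frame. C is a bookshelf. The bed frame is beside the table with their tops flush at z = 775. The bookshelf is on top of the table. The gap from the bookshelf to the table's −x edge is 50 mm.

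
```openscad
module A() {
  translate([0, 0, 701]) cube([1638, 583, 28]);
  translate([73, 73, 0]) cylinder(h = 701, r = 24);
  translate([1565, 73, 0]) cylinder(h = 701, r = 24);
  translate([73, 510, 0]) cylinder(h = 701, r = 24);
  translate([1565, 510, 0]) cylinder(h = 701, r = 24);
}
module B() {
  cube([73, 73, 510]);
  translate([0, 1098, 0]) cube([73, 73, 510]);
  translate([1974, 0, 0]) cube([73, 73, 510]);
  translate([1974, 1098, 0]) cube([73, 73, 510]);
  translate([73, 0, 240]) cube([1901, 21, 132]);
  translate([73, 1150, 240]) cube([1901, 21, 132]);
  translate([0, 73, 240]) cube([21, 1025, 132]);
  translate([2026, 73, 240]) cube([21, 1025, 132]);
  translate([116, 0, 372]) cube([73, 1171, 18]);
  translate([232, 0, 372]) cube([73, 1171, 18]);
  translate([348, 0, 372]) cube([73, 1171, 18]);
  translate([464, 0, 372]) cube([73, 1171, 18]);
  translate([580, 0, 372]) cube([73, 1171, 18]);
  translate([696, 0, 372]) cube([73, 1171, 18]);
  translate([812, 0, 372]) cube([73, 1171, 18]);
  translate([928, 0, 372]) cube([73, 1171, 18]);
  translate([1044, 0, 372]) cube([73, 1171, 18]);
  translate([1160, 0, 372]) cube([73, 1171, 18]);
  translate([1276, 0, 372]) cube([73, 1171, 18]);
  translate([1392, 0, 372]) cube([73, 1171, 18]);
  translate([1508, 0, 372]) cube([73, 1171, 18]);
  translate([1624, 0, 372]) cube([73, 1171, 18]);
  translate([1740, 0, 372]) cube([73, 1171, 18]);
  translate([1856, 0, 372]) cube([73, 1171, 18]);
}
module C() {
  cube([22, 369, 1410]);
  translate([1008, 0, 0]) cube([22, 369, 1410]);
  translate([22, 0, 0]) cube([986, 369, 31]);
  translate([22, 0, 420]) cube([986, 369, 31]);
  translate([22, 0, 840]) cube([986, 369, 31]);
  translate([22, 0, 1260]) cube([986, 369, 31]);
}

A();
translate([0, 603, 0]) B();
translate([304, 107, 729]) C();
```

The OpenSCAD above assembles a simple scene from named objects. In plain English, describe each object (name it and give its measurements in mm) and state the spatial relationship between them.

A is a table: top 1638 mm (x) × 583 mm (y), 28 mm thick, upper face at z = 729 mm, on four round legs of 48 mm diameter, each leg's bounding box inset 49 mm from the nearest pair of top edges, running from z = 0 to the bottom of the top.

B is a bed frame 2047 mm long (x) by 1171 mm wide (y). Four 73×73 mm corner posts, 510 mm tall, at the corners of the footprint. Four rails of 21 mm thickness and 132 mm height run between adjacent posts with their undersides at z = 240 mm, their outer faces flush with the outside of the frame (the two x-running rails run between the posts' inner faces; the two y-running rails run between the posts' inner faces). 16 slats, each 73 mm wide (x) and 18 mm thick, lie across the top of the two x-running rails, running the full 1171 mm width of the frame in y; the slats are evenly spaced along x between the inner faces of the end posts with equal gaps (rounded down to the nearest mm) at the −x end and between each pair — any rounding remainder accumulates at the +x end.

C is a bookshelf 1030 mm wide overall, 369 mm deep and 1410 mm tall. The two sides are 22 mm thick vertical panels. 4 horizontal shelves of 31 mm thickness span between the inner faces of the sides; the lowest shelf sits on the floor and shelves are stacked with a clear vertical gap of 389 mm between each pair.

The bed frame is on the floor beside the table on its +y side. The bookshelf is on top of the table, centred.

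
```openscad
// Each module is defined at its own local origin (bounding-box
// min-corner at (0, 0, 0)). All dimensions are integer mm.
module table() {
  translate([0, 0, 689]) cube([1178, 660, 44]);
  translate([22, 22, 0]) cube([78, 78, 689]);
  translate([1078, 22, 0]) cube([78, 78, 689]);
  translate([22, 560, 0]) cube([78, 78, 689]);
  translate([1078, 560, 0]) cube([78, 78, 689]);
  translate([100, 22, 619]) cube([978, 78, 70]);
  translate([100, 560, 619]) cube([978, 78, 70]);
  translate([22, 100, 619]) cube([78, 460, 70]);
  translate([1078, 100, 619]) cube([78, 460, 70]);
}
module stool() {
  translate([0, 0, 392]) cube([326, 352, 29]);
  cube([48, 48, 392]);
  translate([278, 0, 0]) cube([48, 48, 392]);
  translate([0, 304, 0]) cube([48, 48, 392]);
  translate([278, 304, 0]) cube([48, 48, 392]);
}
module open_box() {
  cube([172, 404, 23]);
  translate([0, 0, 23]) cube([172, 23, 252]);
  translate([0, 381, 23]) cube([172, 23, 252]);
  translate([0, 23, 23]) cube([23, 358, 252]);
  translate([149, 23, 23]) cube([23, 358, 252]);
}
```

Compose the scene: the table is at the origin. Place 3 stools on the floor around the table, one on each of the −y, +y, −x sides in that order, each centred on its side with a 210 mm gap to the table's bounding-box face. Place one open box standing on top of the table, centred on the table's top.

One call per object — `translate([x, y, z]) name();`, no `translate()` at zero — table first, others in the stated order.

table();
translate([426, -562, 0]) stool();
translate([426, 870, 0]) stool();
translate([-536, 154, 0]) stool();
translate([503, 128, 733]) open_box();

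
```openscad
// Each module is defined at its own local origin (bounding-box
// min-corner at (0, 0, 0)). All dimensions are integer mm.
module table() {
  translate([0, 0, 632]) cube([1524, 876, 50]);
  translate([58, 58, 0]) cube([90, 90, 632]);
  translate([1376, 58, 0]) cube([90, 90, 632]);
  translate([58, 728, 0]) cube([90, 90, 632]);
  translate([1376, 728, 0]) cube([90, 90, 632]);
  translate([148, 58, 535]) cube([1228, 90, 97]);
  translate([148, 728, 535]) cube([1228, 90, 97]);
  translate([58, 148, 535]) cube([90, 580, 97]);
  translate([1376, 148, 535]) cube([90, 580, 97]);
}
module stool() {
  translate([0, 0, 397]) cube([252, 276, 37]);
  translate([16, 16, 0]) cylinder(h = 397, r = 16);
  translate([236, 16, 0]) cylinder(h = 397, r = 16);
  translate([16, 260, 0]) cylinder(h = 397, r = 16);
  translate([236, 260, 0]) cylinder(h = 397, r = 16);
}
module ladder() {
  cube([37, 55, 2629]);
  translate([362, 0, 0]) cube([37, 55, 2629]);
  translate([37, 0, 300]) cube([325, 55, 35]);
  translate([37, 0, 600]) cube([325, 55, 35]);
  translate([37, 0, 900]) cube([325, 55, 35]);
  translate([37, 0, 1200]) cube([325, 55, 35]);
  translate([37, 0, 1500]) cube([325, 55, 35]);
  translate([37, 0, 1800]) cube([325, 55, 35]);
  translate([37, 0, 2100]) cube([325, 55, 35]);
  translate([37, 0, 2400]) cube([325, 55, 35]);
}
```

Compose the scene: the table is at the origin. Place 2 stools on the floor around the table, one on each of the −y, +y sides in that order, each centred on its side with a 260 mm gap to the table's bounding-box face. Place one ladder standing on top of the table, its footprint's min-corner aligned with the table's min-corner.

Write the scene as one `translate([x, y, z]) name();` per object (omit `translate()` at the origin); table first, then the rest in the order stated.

table();
translate([636, -536, 0]) stool();
translate([636, 1136, 0]) stool();
translate([0, 0, 682]) ladder();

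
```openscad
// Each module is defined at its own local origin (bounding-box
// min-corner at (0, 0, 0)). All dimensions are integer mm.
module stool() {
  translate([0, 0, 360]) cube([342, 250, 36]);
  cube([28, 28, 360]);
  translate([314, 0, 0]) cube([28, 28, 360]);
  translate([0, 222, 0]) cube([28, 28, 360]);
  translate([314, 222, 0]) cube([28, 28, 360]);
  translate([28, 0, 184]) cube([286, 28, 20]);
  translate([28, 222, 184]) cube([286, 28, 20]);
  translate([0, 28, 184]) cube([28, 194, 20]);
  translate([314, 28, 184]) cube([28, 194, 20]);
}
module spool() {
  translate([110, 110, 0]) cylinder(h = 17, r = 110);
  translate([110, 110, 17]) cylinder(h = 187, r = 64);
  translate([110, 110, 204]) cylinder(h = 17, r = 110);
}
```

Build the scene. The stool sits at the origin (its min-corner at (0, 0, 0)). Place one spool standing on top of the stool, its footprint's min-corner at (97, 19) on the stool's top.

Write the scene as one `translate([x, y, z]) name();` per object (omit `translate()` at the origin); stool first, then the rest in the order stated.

stool();
translate([97, 19, 396]) spool();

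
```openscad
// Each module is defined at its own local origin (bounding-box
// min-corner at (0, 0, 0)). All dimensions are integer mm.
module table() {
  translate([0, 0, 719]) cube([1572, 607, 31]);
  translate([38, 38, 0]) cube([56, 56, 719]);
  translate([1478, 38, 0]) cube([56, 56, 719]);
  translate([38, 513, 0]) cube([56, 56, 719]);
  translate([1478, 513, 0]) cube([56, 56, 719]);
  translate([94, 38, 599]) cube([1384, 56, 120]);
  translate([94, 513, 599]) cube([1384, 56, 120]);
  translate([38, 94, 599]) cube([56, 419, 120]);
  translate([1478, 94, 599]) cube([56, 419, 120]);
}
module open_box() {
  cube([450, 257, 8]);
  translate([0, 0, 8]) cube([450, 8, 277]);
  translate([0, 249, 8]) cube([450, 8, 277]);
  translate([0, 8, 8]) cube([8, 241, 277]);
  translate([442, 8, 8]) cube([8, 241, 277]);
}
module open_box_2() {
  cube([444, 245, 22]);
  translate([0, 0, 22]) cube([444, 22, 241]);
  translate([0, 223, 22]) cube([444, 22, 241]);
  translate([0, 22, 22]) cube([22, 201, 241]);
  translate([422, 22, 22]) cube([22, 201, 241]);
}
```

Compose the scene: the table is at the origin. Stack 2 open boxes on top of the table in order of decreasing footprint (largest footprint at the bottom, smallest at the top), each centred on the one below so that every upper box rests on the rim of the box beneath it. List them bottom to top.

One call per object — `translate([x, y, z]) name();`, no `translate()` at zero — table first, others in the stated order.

table();
translate([561, 175, 750]) open_box();
translate([564, 181, 1035]) open_box_2();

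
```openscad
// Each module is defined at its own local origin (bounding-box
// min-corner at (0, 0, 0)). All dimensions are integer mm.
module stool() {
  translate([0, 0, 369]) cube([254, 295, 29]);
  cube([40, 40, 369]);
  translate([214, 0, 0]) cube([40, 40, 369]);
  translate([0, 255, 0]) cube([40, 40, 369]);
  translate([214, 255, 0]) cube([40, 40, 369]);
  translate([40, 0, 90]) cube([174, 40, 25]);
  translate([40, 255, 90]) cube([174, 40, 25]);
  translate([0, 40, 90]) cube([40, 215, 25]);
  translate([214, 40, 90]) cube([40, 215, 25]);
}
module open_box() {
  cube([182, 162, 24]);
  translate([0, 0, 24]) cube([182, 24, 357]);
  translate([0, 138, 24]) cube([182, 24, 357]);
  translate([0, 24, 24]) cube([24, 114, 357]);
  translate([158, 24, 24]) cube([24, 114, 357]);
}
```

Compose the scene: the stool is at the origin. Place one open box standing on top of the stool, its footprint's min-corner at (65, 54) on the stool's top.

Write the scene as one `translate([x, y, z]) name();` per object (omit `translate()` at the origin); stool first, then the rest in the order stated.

stool();
translate([65, 54, 398]) open_box();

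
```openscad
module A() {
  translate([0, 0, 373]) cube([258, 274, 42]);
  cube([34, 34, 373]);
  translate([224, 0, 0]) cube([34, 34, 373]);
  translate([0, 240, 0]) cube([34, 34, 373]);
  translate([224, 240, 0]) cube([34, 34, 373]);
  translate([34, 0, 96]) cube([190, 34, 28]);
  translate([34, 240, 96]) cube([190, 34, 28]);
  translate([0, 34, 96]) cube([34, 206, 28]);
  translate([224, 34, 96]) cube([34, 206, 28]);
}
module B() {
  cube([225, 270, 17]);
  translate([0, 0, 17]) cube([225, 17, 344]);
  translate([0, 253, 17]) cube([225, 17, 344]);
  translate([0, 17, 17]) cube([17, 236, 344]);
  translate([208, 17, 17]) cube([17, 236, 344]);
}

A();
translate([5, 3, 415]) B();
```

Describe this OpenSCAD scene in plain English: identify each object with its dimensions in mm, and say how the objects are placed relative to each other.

A is a simple wooden stool: a rectangular seat 258 mm (x) by 274 mm (y), 42 mm thick, top face at z = 415 mm, on four square legs, each 34×34 mm in cross-section. The legs rest on z = 0, each flush with a corner of the seat. Four stretchers, 34 mm wide and 28 mm tall, connect adjacent legs with their undersides at z = 96 mm, each running between the inner faces of the legs it joins and aligned with the legs' outer faces on the other axis.

B is an open storage box with external size 225×270×361 mm and wall thickness 17 mm (the base is also 17 mm thick). The base covers the whole footprint; the four walls stand on the base, with the y-facing walls full-width and the x-facing walls fitting between their inner faces.

The open box is on top of the stool.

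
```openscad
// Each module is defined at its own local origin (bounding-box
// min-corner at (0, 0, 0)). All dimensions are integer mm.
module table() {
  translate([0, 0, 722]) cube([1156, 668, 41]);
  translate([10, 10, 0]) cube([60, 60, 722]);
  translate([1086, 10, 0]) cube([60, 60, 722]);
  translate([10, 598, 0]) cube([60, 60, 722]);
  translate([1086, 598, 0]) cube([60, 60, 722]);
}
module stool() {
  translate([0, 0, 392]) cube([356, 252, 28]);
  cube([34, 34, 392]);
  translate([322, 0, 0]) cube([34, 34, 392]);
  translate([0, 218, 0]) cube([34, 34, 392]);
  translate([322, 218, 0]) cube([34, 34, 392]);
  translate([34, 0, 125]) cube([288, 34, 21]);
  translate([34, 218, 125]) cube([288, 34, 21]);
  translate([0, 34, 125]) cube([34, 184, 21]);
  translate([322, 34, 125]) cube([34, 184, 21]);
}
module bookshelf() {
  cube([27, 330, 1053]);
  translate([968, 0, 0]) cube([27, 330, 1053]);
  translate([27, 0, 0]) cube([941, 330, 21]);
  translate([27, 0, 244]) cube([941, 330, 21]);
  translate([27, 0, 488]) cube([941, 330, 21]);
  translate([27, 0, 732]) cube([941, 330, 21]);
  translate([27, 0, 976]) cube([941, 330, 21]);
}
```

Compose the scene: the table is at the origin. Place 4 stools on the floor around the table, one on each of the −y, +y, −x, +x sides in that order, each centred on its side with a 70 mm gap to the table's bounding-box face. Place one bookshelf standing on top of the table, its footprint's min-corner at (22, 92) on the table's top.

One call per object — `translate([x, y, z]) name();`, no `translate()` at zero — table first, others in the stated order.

table();
translate([400, -322, 0]) stool();
translate([400, 738, 0]) stool();
translate([-426, 208, 0]) stool();
translate([1226, 208, 0]) stool();
translate([22, 92, 763]) bookshelf();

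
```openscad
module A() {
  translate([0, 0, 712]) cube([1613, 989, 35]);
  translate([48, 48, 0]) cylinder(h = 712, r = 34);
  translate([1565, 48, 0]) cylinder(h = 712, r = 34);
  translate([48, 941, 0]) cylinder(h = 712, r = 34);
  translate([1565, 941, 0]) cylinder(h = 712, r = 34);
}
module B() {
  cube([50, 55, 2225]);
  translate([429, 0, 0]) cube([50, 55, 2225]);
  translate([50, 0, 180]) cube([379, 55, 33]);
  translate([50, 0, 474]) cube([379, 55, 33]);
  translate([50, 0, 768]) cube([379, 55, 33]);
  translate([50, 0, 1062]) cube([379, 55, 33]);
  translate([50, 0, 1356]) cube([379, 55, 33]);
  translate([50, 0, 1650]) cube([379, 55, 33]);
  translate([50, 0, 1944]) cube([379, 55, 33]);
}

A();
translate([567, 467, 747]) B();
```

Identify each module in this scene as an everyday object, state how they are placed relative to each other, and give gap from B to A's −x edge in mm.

The ladder's min-x is at 567; the table's min-x is 0; gap = 567 mm.

A is a table. B is a ladder. The ladder is on top of the table, centred. The gap from the ladder to the table's −x edge is 567 mm.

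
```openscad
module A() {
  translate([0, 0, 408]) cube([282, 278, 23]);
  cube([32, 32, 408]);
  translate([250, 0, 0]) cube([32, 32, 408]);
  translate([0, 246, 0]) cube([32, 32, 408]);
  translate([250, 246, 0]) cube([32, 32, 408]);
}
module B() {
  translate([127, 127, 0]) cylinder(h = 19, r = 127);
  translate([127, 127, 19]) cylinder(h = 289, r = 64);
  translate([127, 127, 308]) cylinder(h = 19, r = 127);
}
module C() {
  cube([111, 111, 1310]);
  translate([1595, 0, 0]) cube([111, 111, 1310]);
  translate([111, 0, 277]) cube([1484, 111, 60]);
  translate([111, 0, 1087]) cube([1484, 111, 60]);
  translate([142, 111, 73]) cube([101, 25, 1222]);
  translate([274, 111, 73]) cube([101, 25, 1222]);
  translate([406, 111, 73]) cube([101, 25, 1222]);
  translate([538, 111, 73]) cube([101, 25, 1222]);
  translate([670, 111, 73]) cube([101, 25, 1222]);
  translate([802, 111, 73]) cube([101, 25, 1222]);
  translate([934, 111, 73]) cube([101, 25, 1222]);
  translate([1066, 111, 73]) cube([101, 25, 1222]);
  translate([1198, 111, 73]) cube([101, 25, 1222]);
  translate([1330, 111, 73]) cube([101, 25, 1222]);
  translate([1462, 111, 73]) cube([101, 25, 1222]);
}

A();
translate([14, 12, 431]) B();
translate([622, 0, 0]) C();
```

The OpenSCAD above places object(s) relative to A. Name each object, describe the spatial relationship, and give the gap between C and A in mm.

A is a stool. B is a spool. C is a fence section. The spool is on top of the stool, centred. The fence section is on the floor beside the stool on its +x side. The gap between the fence section and the stool is 340 mm.

The fence section's nearest face is 340 mm from the stool's +x face.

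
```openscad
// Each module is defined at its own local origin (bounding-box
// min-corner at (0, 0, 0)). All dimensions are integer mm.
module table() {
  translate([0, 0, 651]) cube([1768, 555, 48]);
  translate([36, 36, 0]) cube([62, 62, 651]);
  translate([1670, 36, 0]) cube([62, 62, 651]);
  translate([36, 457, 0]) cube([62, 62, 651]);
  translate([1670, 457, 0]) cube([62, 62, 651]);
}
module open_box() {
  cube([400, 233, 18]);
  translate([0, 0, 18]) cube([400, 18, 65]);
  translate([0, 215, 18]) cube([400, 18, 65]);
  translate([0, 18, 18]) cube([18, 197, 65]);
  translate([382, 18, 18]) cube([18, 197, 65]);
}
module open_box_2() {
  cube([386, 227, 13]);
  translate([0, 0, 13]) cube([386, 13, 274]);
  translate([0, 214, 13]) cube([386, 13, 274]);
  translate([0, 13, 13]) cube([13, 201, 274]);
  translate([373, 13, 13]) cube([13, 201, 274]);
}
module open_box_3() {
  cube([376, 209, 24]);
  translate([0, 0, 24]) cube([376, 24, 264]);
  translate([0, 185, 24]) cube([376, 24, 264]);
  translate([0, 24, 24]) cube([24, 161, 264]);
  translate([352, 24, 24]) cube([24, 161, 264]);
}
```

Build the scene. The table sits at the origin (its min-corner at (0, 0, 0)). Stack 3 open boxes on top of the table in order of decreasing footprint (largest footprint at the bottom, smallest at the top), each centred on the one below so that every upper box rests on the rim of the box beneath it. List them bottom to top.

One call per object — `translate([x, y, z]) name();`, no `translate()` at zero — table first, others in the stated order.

table();
translate([684, 161, 699]) open_box();
translate([691, 164, 782]) open_box_2();
translate([696, 173, 1069]) open_box_3();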